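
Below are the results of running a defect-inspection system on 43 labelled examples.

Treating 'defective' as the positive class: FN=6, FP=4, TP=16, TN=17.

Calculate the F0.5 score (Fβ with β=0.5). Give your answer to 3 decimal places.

0.784

Fβ = (1+β²)·TP / ((1+β²)·TP + β²·FN + FP), with β²=1/4
= 1.25·16 / (1.25·16 + 0.25·6 + 4) = 0.784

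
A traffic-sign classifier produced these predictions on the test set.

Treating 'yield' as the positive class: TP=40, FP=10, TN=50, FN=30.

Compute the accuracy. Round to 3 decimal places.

0.692

Accuracy = (TP+TN)/N = (40+50)/130 = 0.692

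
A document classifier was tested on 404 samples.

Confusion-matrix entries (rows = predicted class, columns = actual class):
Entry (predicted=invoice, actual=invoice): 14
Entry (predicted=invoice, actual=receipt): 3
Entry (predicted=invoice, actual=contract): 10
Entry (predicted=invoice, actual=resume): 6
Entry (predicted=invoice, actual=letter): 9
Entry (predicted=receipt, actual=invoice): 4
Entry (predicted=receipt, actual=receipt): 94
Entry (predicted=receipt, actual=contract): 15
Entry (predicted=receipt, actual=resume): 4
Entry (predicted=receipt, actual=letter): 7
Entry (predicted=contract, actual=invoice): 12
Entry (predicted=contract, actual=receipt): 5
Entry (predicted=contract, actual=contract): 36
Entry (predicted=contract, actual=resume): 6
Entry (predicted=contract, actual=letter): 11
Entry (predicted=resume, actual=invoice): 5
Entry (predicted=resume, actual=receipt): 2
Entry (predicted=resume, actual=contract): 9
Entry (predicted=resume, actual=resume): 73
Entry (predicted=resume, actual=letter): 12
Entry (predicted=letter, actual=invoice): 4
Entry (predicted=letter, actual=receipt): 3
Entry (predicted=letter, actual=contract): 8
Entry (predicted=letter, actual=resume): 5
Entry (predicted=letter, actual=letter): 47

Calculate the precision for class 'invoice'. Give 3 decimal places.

0.333

Take TP from the diagonal, FP from the rest of the 'invoice' prediction marginal, FN from the rest of the 'invoice' actual marginal.
precision = TP/(TP+FP).
invoice: TP=14, FP=3+10+6+9=28 → 14/42 = 0.3333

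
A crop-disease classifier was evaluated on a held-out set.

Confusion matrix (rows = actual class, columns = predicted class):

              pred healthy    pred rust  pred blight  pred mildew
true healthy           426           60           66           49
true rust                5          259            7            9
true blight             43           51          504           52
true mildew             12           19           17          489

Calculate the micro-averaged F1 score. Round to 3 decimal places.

0.811

Micro-averaging pools counts across classes: ΣTP=1678, ΣFP=390, ΣFN=390.
Micro-F1 score = 2·TP/(2·TP+FP+FN) on pooled counts = 0.811 (equals overall accuracy in single-label multiclass).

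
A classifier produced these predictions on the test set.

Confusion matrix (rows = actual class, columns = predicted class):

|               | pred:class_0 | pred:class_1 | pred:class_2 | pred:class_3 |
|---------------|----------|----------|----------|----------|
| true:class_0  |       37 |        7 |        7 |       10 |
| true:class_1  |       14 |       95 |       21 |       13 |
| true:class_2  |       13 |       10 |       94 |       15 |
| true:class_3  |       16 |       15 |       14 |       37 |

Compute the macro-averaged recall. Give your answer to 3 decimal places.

0.609

Per-class recall (TP/(TP+FN)):
  class_0: TP=37, FN=7+7+10=24 → 37/61 = 0.6066
  class_1: TP=95, FN=14+21+13=48 → 95/143 = 0.6643
  class_2: TP=94, FN=13+10+15=38 → 94/132 = 0.7121
  class_3: TP=37, FN=16+15+14=45 → 37/82 = 0.4512
Macro-recall = mean = (0.6066 + 0.6643 + 0.7121 + 0.4512) / 4 = 0.609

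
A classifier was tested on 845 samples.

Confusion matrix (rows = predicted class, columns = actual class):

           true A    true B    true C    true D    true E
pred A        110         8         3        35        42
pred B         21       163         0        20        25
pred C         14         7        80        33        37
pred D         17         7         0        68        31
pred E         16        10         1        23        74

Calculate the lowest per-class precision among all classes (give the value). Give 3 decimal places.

0.468

Per-class precision (TP/(TP+FP)):
  A: TP=110, FP=8+3+35+42=88 → 110/198 = 0.5556
  B: TP=163, FP=21+0+20+25=66 → 163/229 = 0.7118
  C: TP=80, FP=14+7+33+37=91 → 80/171 = 0.4678
  D: TP=68, FP=17+7+0+31=55 → 68/123 = 0.5528
  E: TP=74, FP=16+10+1+23=50 → 74/124 = 0.5968
Lowest is class 'C' with precision = 0.468.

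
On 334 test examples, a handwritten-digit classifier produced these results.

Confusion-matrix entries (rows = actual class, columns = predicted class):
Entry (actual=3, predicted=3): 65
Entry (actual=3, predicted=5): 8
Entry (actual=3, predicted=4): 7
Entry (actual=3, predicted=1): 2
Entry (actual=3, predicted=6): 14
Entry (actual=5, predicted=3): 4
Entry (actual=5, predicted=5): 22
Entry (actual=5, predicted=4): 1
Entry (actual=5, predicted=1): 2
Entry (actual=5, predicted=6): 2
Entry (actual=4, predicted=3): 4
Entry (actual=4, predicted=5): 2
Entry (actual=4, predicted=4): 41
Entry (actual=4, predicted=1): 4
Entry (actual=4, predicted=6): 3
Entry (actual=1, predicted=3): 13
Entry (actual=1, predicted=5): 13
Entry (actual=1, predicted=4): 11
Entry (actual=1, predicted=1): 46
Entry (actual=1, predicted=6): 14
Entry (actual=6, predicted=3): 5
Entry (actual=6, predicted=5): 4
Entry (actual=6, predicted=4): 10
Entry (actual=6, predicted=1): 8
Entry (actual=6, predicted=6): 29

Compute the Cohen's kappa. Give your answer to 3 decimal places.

0.503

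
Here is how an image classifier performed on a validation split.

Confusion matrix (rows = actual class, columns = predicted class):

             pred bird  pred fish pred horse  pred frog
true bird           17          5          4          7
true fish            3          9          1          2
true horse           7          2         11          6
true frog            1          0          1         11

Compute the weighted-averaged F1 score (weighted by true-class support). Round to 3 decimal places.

Per-class F1 score (2·TP/(2·TP+FP+FN)):
  bird: TP=17, FP=3+7+1=11, FN=5+4+7=16 → 34/61 = 0.5574
  fish: TP=9, FP=5+2+0=7, FN=3+1+2=6 → 18/31 = 0.5806
  horse: TP=11, FP=4+1+1=6, FN=7+2+6=15 → 22/43 = 0.5116
  frog: TP=11, FP=7+2+6=15, FN=1+0+1=2 → 22/39 = 0.5641
Weighted-F1 score = Σ (supportᵢ/N)·F1 scoreᵢ with N=87: (33/87)·0.5574 + (15/87)·0.5806 + (26/87)·0.5116 + (13/87)·0.5641 = 0.549

0.549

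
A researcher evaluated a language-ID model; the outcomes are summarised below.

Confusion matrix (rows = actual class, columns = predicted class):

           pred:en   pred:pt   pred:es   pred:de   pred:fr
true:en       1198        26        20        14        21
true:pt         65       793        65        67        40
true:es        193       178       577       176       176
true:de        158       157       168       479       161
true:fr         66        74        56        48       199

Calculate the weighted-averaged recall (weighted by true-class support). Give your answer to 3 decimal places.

Per-class recall (TP/(TP+FN)):
  en: TP=1198, FN=26+20+14+21=81 → 1198/1279 = 0.9367
  pt: TP=793, FN=65+65+67+40=237 → 793/1030 = 0.7699
  es: TP=577, FN=193+178+176+176=723 → 577/1300 = 0.4438
  de: TP=479, FN=158+157+168+161=644 → 479/1123 = 0.4265
  fr: TP=199, FN=66+74+56+48=244 → 199/443 = 0.4492
Weighted-recall = Σ (supportᵢ/N)·recallᵢ with N=5175: (1279/5175)·0.9367 + (1030/5175)·0.7699 + (1300/5175)·0.4438 + (1123/5175)·0.4265 + (443/5175)·0.4492 = 0.627

0.627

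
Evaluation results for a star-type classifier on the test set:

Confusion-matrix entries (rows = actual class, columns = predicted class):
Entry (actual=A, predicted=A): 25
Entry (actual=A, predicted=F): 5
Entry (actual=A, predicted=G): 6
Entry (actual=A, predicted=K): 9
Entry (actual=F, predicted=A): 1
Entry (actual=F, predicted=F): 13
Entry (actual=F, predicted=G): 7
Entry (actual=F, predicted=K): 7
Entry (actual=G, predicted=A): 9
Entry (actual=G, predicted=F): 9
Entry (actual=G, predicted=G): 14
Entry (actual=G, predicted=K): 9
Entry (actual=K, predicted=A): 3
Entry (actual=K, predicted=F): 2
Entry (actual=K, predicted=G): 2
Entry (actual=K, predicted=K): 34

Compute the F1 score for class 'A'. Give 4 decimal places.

0.6024

Treat 'A' as positive and all other classes as negative.
F1 score = 2·TP/(2·TP+FP+FN).
A: TP=25, FP=1+9+3=13, FN=5+6+9=20 → 50/83 = 0.60241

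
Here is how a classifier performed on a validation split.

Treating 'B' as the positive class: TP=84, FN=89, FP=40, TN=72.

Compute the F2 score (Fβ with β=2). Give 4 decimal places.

Fβ = (1+β²)·TP / ((1+β²)·TP + β²·FN + FP), with β²=4
= 5·84 / (5·84 + 4·89 + 40) = 0.5147

0.5147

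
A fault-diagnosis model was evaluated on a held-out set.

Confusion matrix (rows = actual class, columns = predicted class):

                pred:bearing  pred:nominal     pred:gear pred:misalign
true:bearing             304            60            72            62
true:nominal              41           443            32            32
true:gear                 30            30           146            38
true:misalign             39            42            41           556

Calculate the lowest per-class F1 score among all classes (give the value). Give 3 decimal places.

Per-class F1 score (2·TP/(2·TP+FP+FN)):
  bearing: TP=304, FP=41+30+39=110, FN=60+72+62=194 → 608/912 = 0.6667
  nominal: TP=443, FP=60+30+42=132, FN=41+32+32=105 → 886/1123 = 0.7890
  gear: TP=146, FP=72+32+41=145, FN=30+30+38=98 → 292/535 = 0.5458
  misalign: TP=556, FP=62+32+38=132, FN=39+42+41=122 → 1112/1366 = 0.8141
Lowest is class 'gear' with F1 score = 0.546.

0.546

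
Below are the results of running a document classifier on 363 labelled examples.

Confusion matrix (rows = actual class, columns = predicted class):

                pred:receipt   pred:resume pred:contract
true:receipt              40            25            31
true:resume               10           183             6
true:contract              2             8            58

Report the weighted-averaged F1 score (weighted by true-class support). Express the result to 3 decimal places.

0.760

Per-class F1 score (2·TP/(2·TP+FP+FN)):
  receipt: TP=40, FP=10+2=12, FN=25+31=56 → 80/148 = 0.5405
  resume: TP=183, FP=25+8=33, FN=10+6=16 → 366/415 = 0.8819
  contract: TP=58, FP=31+6=37, FN=2+8=10 → 116/163 = 0.7117
Weighted-F1 score = Σ (supportᵢ/N)·F1 scoreᵢ with N=363: (96/363)·0.5405 + (199/363)·0.8819 + (68/363)·0.7117 = 0.760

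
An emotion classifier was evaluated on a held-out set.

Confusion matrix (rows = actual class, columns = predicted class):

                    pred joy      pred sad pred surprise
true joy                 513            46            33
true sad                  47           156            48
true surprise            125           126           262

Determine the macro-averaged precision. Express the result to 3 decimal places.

0.663

Per-class precision (TP/(TP+FP)):
  joy: TP=513, FP=47+125=172 → 513/685 = 0.7489
  sad: TP=156, FP=46+126=172 → 156/328 = 0.4756
  surprise: TP=262, FP=33+48=81 → 262/343 = 0.7638
Macro-precision = mean = (0.7489 + 0.4756 + 0.7638) / 3 = 0.663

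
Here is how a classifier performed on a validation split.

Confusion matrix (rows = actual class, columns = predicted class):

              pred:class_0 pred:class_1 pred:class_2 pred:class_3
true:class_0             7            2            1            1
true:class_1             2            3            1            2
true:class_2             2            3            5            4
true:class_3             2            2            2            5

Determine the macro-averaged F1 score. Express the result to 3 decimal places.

Per-class F1 score (2·TP/(2·TP+FP+FN)):
  class_0: TP=7, FP=2+2+2=6, FN=2+1+1=4 → 14/24 = 0.5833
  class_1: TP=3, FP=2+3+2=7, FN=2+1+2=5 → 6/18 = 0.3333
  class_2: TP=5, FP=1+1+2=4, FN=2+3+4=9 → 10/23 = 0.4348
  class_3: TP=5, FP=1+2+4=7, FN=2+2+2=6 → 10/23 = 0.4348
Macro-F1 score = mean = (0.5833 + 0.3333 + 0.4348 + 0.4348) / 4 = 0.447

0.447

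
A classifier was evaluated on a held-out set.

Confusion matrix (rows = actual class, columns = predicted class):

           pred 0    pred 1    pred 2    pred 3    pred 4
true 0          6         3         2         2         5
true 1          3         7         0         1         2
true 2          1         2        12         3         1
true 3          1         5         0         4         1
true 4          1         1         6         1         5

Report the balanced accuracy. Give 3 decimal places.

0.445

Balanced accuracy = mean of per-class recall.
  0: recall = 6/18 = 0.3333
  1: recall = 7/13 = 0.5385
  2: recall = 12/19 = 0.6316
  3: recall = 4/11 = 0.3636
  4: recall = 5/14 = 0.3571
Mean = (0.3333 + 0.5385 + 0.6316 + 0.3636 + 0.3571) / 5 = 0.445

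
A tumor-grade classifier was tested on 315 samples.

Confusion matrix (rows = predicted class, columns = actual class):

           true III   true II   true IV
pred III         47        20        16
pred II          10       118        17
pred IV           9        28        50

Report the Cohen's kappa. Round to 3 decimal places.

Observed agreement pₒ = trace/N = 215/315 = 0.6825
Expected agreement pₑ = Σ (rowᵢ·colᵢ)/N² = (66·83 + 166·145 + 83·87)/315² = 0.3706
κ = (pₒ − pₑ)/(1 − pₑ) = (0.6825 − 0.3706)/(1 − 0.3706) = 0.496

0.496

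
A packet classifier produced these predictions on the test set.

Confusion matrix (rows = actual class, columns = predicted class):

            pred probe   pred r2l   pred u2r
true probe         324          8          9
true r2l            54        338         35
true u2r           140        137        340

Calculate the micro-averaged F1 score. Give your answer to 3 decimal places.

Micro-averaging pools counts across classes: ΣTP=1002, ΣFP=383, ΣFN=383.
Micro-F1 score = 2·TP/(2·TP+FP+FN) on pooled counts = 0.723 (equals overall accuracy in single-label multiclass).

0.723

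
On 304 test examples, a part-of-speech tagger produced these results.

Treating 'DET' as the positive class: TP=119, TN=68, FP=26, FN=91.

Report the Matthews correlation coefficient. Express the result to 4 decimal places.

MCC = (TP·TN − FP·FN) / √((TP+FP)(TP+FN)(TN+FP)(TN+FN))
Numerator = 119·68 − 26·91 = 5726
Denominator = √(145·210·94·159) = √455105700 = 21333.2065
MCC = 5726 / 21333.2065 = 0.2684

0.2684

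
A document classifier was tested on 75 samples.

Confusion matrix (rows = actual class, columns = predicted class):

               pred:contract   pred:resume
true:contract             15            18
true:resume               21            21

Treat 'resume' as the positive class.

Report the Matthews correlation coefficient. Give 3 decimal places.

MCC = (TP·TN − FP·FN) / √((TP+FP)(TP+FN)(TN+FP)(TN+FN))
Numerator = 21·15 − 18·21 = -63
Denominator = √(39·42·33·36) = √1945944 = 1394.9710
MCC = -63 / 1394.9710 = -0.045

-0.045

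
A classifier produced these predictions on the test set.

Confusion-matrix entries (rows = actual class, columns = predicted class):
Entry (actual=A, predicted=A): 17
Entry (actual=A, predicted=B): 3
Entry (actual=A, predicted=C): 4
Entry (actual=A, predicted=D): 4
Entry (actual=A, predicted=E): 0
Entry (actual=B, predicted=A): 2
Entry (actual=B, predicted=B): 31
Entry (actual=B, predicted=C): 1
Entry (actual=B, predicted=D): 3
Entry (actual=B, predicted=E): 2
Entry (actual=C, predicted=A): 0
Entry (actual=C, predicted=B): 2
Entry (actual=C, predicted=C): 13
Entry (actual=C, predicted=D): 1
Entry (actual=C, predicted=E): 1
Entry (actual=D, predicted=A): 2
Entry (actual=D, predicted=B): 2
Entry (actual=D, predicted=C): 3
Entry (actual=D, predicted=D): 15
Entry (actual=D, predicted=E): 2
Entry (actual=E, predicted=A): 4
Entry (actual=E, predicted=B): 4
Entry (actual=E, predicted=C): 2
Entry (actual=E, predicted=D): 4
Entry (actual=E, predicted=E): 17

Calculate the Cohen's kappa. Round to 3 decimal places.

Observed agreement pₒ = trace/N = 93/139 = 0.6691
Expected agreement pₑ = Σ (rowᵢ·colᵢ)/N² = (28·25 + 39·42 + 17·23 + 24·27 + 31·22)/139² = 0.2101
κ = (pₒ − pₑ)/(1 − pₑ) = (0.6691 − 0.2101)/(1 − 0.2101) = 0.581

0.581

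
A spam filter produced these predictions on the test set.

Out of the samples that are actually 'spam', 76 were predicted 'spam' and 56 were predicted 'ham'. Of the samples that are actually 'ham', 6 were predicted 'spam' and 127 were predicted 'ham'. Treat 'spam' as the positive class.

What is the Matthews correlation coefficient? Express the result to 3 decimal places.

0.574

MCC = (TP·TN − FP·FN) / √((TP+FP)(TP+FN)(TN+FP)(TN+FN))
Numerator = 76·127 − 6·56 = 9316
Denominator = √(82·132·133·183) = √263445336 = 16230.9992
MCC = 9316 / 16230.9992 = 0.574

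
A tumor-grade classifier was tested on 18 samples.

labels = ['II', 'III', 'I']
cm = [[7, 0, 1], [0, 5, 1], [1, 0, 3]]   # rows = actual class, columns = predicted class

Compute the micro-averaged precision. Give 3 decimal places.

Micro-averaging pools counts across classes: ΣTP=15, ΣFP=3, ΣFN=3.
Micro-precision = TP/(TP+FP) on pooled counts = 0.833 (equals overall accuracy in single-label multiclass).

0.833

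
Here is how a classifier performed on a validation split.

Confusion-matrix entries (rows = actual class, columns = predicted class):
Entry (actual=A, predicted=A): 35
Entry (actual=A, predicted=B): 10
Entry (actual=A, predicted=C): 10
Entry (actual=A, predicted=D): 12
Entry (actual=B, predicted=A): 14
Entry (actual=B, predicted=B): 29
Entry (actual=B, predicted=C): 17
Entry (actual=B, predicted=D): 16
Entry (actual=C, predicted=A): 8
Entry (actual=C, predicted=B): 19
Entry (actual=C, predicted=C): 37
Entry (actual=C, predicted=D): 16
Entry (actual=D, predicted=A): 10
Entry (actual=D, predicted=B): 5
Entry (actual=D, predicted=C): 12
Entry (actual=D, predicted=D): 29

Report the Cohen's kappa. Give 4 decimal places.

Observed agreement pₒ = trace/N = 130/279 = 0.46595
Expected agreement pₑ = Σ (rowᵢ·colᵢ)/N² = (67·67 + 76·63 + 80·76 + 56·73)/279² = 0.24980
κ = (pₒ − pₑ)/(1 − pₑ) = (0.46595 − 0.24980)/(1 − 0.24980) = 0.2881

0.2881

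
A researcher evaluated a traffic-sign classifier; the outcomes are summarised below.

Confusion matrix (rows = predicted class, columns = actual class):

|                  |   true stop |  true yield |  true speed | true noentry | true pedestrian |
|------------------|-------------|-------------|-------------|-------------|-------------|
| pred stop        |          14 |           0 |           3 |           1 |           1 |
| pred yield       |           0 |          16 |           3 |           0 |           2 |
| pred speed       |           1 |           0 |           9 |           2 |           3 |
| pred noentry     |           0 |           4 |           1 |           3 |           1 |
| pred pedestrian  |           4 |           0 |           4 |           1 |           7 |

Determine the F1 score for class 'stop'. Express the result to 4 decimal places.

0.7368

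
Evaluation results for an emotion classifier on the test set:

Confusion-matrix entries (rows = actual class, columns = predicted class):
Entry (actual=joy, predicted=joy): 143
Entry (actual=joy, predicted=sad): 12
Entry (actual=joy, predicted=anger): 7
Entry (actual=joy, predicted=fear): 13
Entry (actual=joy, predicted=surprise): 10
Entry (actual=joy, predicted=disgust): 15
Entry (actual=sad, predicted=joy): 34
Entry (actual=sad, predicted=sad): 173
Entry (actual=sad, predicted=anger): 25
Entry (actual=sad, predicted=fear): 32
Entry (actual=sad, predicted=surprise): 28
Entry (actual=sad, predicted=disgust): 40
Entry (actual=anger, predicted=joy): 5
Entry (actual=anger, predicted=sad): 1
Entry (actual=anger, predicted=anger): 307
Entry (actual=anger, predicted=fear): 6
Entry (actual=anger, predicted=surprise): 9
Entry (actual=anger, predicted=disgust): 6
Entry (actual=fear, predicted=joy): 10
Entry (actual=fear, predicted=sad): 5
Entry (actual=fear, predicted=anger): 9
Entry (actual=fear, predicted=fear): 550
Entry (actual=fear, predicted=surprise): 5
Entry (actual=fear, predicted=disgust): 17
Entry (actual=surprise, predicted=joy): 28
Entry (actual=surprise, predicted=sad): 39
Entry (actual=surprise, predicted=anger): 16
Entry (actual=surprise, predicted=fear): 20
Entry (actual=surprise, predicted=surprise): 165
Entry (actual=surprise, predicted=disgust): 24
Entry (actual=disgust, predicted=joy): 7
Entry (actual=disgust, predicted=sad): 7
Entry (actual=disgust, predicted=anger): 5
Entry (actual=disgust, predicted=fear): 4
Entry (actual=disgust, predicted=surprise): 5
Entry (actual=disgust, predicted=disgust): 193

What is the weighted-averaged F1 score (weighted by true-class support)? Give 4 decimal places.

0.7682

Per-class F1 score (2·TP/(2·TP+FP+FN)):
  joy: TP=143, FP=34+5+10+28+7=84, FN=12+7+13+10+15=57 → 286/427 = 0.66979
  sad: TP=173, FP=12+1+5+39+7=64, FN=34+25+32+28+40=159 → 346/569 = 0.60808
  anger: TP=307, FP=7+25+9+16+5=62, FN=5+1+6+9+6=27 → 614/703 = 0.87340
  fear: TP=550, FP=13+32+6+20+4=75, FN=10+5+9+5+17=46 → 1100/1221 = 0.90090
  surprise: TP=165, FP=10+28+9+5+5=57, FN=28+39+16+20+24=127 → 330/514 = 0.64202
  disgust: TP=193, FP=15+40+6+17+24=102, FN=7+7+5+4+5=28 → 386/516 = 0.74806
Weighted-F1 score = Σ (supportᵢ/N)·F1 scoreᵢ with N=1975: (200/1975)·0.66979 + (332/1975)·0.60808 + (334/1975)·0.87340 + (596/1975)·0.90090 + (292/1975)·0.64202 + (221/1975)·0.74806 = 0.7682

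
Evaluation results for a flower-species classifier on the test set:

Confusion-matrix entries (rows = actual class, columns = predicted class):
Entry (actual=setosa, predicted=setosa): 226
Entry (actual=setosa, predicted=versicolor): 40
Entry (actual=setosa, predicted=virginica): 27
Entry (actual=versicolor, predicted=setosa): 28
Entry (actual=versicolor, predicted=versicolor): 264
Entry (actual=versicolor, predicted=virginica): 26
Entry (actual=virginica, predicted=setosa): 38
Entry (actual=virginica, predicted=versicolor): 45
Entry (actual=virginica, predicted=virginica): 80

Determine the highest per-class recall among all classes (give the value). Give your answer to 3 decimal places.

Per-class recall (TP/(TP+FN)):
  setosa: TP=226, FN=40+27=67 → 226/293 = 0.7713
  versicolor: TP=264, FN=28+26=54 → 264/318 = 0.8302
  virginica: TP=80, FN=38+45=83 → 80/163 = 0.4908
Highest is class 'versicolor' with recall = 0.830.

0.830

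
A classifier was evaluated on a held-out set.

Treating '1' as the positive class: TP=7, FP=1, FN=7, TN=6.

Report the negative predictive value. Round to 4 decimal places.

NPV = TN/(TN+FN) = 6/(6+7) = 0.4615

0.4615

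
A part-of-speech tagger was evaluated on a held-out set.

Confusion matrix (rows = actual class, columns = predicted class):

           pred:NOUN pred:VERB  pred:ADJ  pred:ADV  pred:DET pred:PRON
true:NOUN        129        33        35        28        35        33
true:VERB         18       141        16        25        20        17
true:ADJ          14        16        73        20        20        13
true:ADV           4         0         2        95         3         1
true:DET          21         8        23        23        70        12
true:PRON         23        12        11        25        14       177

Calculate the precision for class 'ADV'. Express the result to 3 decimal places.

One-vs-rest for 'ADV': TP = diagonal; FP = other classes predicted 'ADV'; FN = 'ADV' predicted as other.
precision = TP/(TP+FP).
ADV: TP=95, FP=28+25+20+23+25=121 → 95/216 = 0.4398

0.440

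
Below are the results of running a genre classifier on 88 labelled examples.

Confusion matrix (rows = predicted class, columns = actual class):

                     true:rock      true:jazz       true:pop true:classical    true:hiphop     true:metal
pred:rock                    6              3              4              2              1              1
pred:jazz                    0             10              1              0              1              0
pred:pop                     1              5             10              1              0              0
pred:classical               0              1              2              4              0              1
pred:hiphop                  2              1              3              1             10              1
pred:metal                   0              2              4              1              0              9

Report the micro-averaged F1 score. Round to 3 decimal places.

0.557

Micro-averaging pools counts across classes: ΣTP=49, ΣFP=39, ΣFN=39.
Micro-F1 score = 2·TP/(2·TP+FP+FN) on pooled counts = 0.557 (equals overall accuracy in single-label multiclass).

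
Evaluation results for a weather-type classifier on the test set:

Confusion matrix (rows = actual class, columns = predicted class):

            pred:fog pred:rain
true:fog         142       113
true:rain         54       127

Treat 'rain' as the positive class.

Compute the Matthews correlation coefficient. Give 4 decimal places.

MCC = (TP·TN − FP·FN) / √((TP+FP)(TP+FN)(TN+FP)(TN+FN))
Numerator = 127·142 − 113·54 = 11932
Denominator = √(240·181·255·196) = √2171131200 = 46595.3989
MCC = 11932 / 46595.3989 = 0.2561

0.2561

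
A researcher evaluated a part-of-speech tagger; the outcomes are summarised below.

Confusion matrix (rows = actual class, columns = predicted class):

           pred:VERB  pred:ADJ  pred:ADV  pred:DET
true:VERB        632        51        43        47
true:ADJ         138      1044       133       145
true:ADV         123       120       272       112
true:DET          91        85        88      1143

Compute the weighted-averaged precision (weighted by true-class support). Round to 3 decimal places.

Per-class precision (TP/(TP+FP)):
  VERB: TP=632, FP=138+123+91=352 → 632/984 = 0.6423
  ADJ: TP=1044, FP=51+120+85=256 → 1044/1300 = 0.8031
  ADV: TP=272, FP=43+133+88=264 → 272/536 = 0.5075
  DET: TP=1143, FP=47+145+112=304 → 1143/1447 = 0.7899
Weighted-precision = Σ (supportᵢ/N)·precisionᵢ with N=4267: (773/4267)·0.6423 + (1460/4267)·0.8031 + (627/4267)·0.5075 + (1407/4267)·0.7899 = 0.726

0.726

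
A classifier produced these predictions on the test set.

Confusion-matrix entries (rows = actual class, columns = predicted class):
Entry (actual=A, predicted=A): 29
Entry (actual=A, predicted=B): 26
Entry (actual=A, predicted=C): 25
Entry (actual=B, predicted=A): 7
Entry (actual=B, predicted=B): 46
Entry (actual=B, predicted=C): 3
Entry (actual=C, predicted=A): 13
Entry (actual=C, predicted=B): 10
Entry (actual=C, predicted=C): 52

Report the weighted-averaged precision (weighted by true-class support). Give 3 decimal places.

0.604

Per-class precision (TP/(TP+FP)):
  A: TP=29, FP=7+13=20 → 29/49 = 0.5918
  B: TP=46, FP=26+10=36 → 46/82 = 0.5610
  C: TP=52, FP=25+3=28 → 52/80 = 0.6500
Weighted-precision = Σ (supportᵢ/N)·precisionᵢ with N=211: (80/211)·0.5918 + (56/211)·0.5610 + (75/211)·0.6500 = 0.604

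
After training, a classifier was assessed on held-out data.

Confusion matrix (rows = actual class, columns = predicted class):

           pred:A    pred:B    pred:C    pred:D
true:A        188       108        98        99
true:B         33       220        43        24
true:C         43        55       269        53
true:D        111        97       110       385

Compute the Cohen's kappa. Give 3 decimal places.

Observed agreement pₒ = trace/N = 1062/1936 = 0.5486
Expected agreement pₑ = Σ (rowᵢ·colᵢ)/N² = (493·375 + 320·480 + 420·520 + 703·561)/1936² = 0.2538
κ = (pₒ − pₑ)/(1 − pₑ) = (0.5486 − 0.2538)/(1 − 0.2538) = 0.395

0.395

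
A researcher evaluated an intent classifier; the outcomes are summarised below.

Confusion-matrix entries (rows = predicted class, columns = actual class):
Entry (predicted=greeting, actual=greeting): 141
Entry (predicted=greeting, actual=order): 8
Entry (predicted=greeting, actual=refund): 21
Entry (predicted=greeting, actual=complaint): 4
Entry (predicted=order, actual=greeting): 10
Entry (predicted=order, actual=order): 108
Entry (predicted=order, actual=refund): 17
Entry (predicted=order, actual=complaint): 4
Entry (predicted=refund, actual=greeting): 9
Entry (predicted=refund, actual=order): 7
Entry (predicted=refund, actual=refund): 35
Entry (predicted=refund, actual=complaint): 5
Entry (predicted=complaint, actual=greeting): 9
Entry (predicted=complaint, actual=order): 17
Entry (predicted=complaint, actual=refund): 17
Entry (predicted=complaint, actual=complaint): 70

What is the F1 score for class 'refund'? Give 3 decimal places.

0.479

One-vs-rest for 'refund': TP = diagonal; FP = other classes predicted 'refund'; FN = 'refund' predicted as other.
F1 score = 2·TP/(2·TP+FP+FN).
refund: TP=35, FP=9+7+5=21, FN=21+17+17=55 → 70/146 = 0.4795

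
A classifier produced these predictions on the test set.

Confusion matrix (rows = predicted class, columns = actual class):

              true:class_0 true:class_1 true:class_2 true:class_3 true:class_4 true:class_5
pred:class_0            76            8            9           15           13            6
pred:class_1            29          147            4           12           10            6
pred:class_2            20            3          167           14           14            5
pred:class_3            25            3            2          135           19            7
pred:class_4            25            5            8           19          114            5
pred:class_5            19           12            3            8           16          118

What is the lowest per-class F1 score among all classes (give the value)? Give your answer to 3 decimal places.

0.474

Per-class F1 score (2·TP/(2·TP+FP+FN)):
  class_0: TP=76, FP=8+9+15+13+6=51, FN=29+20+25+25+19=118 → 152/321 = 0.4735
  class_1: TP=147, FP=29+4+12+10+6=61, FN=8+3+3+5+12=31 → 294/386 = 0.7617
  class_2: TP=167, FP=20+3+14+14+5=56, FN=9+4+2+8+3=26 → 334/416 = 0.8029
  class_3: TP=135, FP=25+3+2+19+7=56, FN=15+12+14+19+8=68 → 270/394 = 0.6853
  class_4: TP=114, FP=25+5+8+19+5=62, FN=13+10+14+19+16=72 → 228/362 = 0.6298
  class_5: TP=118, FP=19+12+3+8+16=58, FN=6+6+5+7+5=29 → 236/323 = 0.7307
Lowest is class 'class_0' with F1 score = 0.474.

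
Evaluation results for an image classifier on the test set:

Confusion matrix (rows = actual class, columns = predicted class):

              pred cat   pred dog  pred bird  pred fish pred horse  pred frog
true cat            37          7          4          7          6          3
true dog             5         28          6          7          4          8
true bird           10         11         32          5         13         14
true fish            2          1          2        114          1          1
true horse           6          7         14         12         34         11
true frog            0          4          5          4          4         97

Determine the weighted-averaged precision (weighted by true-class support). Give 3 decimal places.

0.631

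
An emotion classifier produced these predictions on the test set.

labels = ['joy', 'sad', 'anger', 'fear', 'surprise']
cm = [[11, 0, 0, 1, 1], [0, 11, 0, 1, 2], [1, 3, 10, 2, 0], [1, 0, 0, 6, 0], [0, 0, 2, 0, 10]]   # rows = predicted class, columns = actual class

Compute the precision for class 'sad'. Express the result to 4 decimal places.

0.7857

Take TP from the diagonal, FP from the rest of the 'sad' prediction marginal, FN from the rest of the 'sad' actual marginal.
precision = TP/(TP+FP).
sad: TP=11, FP=0+0+1+2=3 → 11/14 = 0.78571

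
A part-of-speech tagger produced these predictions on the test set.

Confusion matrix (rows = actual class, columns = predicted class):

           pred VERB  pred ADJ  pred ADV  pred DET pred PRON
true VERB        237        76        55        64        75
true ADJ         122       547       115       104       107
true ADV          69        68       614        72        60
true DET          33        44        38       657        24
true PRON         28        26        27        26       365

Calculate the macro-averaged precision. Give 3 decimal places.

Per-class precision (TP/(TP+FP)):
  VERB: TP=237, FP=122+69+33+28=252 → 237/489 = 0.4847
  ADJ: TP=547, FP=76+68+44+26=214 → 547/761 = 0.7188
  ADV: TP=614, FP=55+115+38+27=235 → 614/849 = 0.7232
  DET: TP=657, FP=64+104+72+26=266 → 657/923 = 0.7118
  PRON: TP=365, FP=75+107+60+24=266 → 365/631 = 0.5784
Macro-precision = mean = (0.4847 + 0.7188 + 0.7232 + 0.7118 + 0.5784) / 5 = 0.643

0.643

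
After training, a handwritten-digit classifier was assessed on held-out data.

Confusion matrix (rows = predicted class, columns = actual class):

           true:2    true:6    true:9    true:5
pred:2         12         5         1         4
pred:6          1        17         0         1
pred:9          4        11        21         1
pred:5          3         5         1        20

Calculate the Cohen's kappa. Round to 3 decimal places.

0.544

Observed agreement pₒ = trace/N = 70/107 = 0.6542
Expected agreement pₑ = Σ (rowᵢ·colᵢ)/N² = (20·22 + 38·19 + 23·37 + 26·29)/107² = 0.2417
κ = (pₒ − pₑ)/(1 − pₑ) = (0.6542 − 0.2417)/(1 − 0.2417) = 0.544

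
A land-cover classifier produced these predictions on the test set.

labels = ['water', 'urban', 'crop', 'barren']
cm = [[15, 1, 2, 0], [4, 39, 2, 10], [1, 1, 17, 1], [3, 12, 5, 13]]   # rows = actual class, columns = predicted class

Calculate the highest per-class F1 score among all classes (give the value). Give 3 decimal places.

Per-class F1 score (2·TP/(2·TP+FP+FN)):
  water: TP=15, FP=4+1+3=8, FN=1+2+0=3 → 30/41 = 0.7317
  urban: TP=39, FP=1+1+12=14, FN=4+2+10=16 → 78/108 = 0.7222
  crop: TP=17, FP=2+2+5=9, FN=1+1+1=3 → 34/46 = 0.7391
  barren: TP=13, FP=0+10+1=11, FN=3+12+5=20 → 26/57 = 0.4561
Highest is class 'crop' with F1 score = 0.739.

0.739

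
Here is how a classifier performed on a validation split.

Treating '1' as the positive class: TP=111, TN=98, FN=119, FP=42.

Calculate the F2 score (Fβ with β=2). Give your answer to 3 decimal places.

0.517

Fβ = (1+β²)·TP / ((1+β²)·TP + β²·FN + FP), with β²=4
= 5·111 / (5·111 + 4·119 + 42) = 0.517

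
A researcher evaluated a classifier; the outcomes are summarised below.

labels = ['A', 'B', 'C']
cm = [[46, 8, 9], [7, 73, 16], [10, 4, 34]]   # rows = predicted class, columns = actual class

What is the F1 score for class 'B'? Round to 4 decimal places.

0.8066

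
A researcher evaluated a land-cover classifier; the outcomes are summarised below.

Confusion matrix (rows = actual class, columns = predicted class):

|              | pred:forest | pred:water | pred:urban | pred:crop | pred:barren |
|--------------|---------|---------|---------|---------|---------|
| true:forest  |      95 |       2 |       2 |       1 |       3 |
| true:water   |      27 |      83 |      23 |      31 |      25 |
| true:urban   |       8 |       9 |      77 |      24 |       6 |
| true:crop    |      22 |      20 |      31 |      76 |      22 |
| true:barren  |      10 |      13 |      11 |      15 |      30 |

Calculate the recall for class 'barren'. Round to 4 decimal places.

0.3797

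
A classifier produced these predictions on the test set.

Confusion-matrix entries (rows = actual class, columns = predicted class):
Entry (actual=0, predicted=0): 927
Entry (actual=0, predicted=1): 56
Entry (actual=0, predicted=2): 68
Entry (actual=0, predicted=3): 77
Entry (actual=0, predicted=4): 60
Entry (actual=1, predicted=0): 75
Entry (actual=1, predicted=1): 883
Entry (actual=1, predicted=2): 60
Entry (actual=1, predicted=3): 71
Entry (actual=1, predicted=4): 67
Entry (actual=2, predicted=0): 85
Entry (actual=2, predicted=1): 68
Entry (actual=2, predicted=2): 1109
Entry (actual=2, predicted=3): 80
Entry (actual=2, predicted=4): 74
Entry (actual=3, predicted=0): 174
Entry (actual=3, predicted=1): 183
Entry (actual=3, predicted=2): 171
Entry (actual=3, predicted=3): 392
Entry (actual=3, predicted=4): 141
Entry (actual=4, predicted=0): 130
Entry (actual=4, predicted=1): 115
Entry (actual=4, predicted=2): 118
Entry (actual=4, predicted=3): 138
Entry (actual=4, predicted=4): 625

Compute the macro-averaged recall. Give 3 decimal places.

0.650

Per-class recall (TP/(TP+FN)):
  0: TP=927, FN=56+68+77+60=261 → 927/1188 = 0.7803
  1: TP=883, FN=75+60+71+67=273 → 883/1156 = 0.7638
  2: TP=1109, FN=85+68+80+74=307 → 1109/1416 = 0.7832
  3: TP=392, FN=174+183+171+141=669 → 392/1061 = 0.3695
  4: TP=625, FN=130+115+118+138=501 → 625/1126 = 0.5551
Macro-recall = mean = (0.7803 + 0.7638 + 0.7832 + 0.3695 + 0.5551) / 5 = 0.650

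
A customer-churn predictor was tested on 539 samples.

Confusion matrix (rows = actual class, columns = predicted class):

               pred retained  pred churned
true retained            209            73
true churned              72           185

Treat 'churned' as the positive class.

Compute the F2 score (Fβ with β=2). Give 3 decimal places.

Fβ = (1+β²)·TP / ((1+β²)·TP + β²·FN + FP), with β²=4
= 5·185 / (5·185 + 4·72 + 73) = 0.719

0.719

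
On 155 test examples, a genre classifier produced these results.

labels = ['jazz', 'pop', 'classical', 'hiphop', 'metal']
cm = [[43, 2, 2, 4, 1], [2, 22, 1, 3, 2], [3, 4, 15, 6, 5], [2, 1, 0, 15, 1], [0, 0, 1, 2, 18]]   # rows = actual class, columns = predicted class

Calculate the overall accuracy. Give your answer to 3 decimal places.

0.729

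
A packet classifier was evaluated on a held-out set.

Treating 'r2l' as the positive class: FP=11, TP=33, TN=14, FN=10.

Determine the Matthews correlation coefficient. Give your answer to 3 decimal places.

0.330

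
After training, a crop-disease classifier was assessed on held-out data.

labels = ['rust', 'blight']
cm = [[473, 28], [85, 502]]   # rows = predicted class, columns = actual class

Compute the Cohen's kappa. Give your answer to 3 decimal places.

Observed agreement pₒ = trace/N = 975/1088 = 0.8961
Expected agreement pₑ = Σ (rowᵢ·colᵢ)/N² = (558·501 + 530·587)/1088² = 0.4990
κ = (pₒ − pₑ)/(1 − pₑ) = (0.8961 − 0.4990)/(1 − 0.4990) = 0.793

0.793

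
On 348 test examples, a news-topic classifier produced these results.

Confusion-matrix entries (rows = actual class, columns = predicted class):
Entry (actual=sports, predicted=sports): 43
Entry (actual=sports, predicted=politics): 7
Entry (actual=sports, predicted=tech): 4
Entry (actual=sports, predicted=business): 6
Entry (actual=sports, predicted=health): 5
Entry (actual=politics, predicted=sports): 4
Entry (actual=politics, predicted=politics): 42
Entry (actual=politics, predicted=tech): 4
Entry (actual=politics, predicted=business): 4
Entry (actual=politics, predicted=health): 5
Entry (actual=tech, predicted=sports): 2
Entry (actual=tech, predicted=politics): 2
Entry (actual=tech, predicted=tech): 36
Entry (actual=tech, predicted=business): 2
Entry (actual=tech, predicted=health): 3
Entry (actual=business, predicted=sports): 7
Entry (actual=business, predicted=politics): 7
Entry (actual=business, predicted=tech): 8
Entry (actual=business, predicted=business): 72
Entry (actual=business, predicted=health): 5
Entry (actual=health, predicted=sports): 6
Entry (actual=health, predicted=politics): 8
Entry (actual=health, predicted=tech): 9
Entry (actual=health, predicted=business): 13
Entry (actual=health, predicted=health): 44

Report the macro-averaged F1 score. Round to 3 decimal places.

0.677

Per-class F1 score (2·TP/(2·TP+FP+FN)):
  sports: TP=43, FP=4+2+7+6=19, FN=7+4+6+5=22 → 86/127 = 0.6772
  politics: TP=42, FP=7+2+7+8=24, FN=4+4+4+5=17 → 84/125 = 0.6720
  tech: TP=36, FP=4+4+8+9=25, FN=2+2+2+3=9 → 72/106 = 0.6792
  business: TP=72, FP=6+4+2+13=25, FN=7+7+8+5=27 → 144/196 = 0.7347
  health: TP=44, FP=5+5+3+5=18, FN=6+8+9+13=36 → 88/142 = 0.6197
Macro-F1 score = mean = (0.6772 + 0.6720 + 0.6792 + 0.7347 + 0.6197) / 5 = 0.677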